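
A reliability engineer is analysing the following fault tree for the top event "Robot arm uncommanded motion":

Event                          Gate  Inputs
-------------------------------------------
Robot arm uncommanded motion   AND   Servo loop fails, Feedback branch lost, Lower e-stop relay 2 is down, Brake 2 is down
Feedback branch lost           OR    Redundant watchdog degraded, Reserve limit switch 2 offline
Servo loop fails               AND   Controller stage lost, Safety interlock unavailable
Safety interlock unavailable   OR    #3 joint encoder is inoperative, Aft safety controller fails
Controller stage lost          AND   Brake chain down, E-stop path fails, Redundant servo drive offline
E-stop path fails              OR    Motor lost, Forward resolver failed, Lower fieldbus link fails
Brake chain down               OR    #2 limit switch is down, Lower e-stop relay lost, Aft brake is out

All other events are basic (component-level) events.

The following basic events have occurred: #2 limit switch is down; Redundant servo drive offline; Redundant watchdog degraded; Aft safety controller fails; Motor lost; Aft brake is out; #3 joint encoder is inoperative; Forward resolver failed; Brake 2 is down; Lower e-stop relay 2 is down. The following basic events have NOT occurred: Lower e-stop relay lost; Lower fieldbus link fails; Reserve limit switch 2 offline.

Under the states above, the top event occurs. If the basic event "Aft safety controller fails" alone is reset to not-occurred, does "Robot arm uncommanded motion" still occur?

Counterfactual: set "Aft safety controller fails" to not occurred.
Brake chain down [OR]: #2 limit switch is down=occurs, Lower e-stop relay lost=not, Aft brake is out=occurs → at least one input occurs → occurs.
E-stop path fails [OR]: Motor lost=occurs, Forward resolver failed=occurs, Lower fieldbus link fails=not → at least one input occurs → occurs.
Controller stage lost [AND]: Brake chain down=occurs, E-stop path fails=occurs, Redundant servo drive offline=occurs → all inputs occur → occurs.
Safety interlock unavailable [OR]: #3 joint encoder is inoperative=occurs, Aft safety controller fails=not → at least one input occurs → occurs.
Servo loop fails [AND]: Controller stage lost=occurs, Safety interlock unavailable=occurs → all inputs occur → occurs.
Feedback branch lost [OR]: Redundant watchdog degraded=occurs, Reserve limit switch 2 offline=not → at least one input occurs → occurs.
Robot arm uncommanded motion [AND]: Servo loop fails=occurs, Feedback branch lost=occurs, Lower e-stop relay 2 is down=occurs, Brake 2 is down=occurs → all inputs occur → occurs.

Yes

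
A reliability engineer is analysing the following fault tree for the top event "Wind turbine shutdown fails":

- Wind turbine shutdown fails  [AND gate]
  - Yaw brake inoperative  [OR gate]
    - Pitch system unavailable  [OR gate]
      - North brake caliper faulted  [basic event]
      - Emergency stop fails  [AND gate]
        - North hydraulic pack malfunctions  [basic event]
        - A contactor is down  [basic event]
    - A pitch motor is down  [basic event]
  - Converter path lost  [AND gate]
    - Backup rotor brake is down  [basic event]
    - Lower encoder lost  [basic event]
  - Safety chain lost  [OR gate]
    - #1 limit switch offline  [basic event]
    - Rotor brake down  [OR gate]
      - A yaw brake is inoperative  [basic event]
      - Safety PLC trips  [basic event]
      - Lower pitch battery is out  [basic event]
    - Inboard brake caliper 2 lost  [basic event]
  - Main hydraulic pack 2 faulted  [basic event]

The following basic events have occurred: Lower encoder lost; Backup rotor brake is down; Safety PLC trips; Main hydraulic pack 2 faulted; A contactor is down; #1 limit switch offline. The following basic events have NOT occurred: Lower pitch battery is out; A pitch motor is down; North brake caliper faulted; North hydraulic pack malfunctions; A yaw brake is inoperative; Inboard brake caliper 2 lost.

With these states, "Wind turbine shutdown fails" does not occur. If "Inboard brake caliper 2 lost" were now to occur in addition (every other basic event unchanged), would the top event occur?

Counterfactual: set "Inboard brake caliper 2 lost" to occurred.
Emergency stop fails [AND]: North hydraulic pack malfunctions=not, A contactor is down=occurs → not all inputs occur → does not occur.
Pitch system unavailable [OR]: North brake caliper faulted=not, Emergency stop fails=not → no input occurs → does not occur.
Yaw brake inoperative [OR]: Pitch system unavailable=not, A pitch motor is down=not → no input occurs → does not occur.
Converter path lost [AND]: Backup rotor brake is down=occurs, Lower encoder lost=occurs → all inputs occur → occurs.
Rotor brake down [OR]: A yaw brake is inoperative=not, Safety PLC trips=occurs, Lower pitch battery is out=not → at least one input occurs → occurs.
Safety chain lost [OR]: #1 limit switch offline=occurs, Rotor brake down=occurs, Inboard brake caliper 2 lost=occurs → at least one input occurs → occurs.
Wind turbine shutdown fails [AND]: Yaw brake inoperative=not, Converter path lost=occurs, Safety chain lost=occurs, Main hydraulic pack 2 faulted=occurs → not all inputs occur → does not occur.

No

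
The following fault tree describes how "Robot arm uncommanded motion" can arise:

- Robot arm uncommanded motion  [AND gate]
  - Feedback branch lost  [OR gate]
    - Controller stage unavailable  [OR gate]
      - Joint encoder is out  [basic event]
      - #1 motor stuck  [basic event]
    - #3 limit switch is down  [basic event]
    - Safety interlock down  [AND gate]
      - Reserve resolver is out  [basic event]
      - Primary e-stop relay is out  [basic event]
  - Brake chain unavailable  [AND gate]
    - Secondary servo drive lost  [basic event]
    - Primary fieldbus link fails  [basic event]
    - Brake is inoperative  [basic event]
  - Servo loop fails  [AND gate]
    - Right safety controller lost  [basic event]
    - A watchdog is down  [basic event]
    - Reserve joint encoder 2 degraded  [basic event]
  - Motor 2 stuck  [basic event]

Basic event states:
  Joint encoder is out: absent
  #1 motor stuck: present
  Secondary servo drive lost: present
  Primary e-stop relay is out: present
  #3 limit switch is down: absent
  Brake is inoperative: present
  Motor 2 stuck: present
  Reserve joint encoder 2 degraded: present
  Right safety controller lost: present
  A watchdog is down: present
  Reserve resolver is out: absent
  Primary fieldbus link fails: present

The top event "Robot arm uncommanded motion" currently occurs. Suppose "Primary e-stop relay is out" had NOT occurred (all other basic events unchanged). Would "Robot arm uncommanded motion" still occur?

Counterfactual: set "Primary e-stop relay is out" to not occurred.
Controller stage unavailable [OR]: Joint encoder is out=not, #1 motor stuck=occurs → at least one input occurs → occurs.
Safety interlock down [AND]: Reserve resolver is out=not, Primary e-stop relay is out=not → not all inputs occur → does not occur.
Feedback branch lost [OR]: Controller stage unavailable=occurs, #3 limit switch is down=not, Safety interlock down=not → at least one input occurs → occurs.
Brake chain unavailable [AND]: Secondary servo drive lost=occurs, Primary fieldbus link fails=occurs, Brake is inoperative=occurs → all inputs occur → occurs.
Servo loop fails [AND]: Right safety controller lost=occurs, A watchdog is down=occurs, Reserve joint encoder 2 degraded=occurs → all inputs occur → occurs.
Robot arm uncommanded motion [AND]: Feedback branch lost=occurs, Brake chain unavailable=occurs, Servo loop fails=occurs, Motor 2 stuck=occurs → all inputs occur → occurs.

Yes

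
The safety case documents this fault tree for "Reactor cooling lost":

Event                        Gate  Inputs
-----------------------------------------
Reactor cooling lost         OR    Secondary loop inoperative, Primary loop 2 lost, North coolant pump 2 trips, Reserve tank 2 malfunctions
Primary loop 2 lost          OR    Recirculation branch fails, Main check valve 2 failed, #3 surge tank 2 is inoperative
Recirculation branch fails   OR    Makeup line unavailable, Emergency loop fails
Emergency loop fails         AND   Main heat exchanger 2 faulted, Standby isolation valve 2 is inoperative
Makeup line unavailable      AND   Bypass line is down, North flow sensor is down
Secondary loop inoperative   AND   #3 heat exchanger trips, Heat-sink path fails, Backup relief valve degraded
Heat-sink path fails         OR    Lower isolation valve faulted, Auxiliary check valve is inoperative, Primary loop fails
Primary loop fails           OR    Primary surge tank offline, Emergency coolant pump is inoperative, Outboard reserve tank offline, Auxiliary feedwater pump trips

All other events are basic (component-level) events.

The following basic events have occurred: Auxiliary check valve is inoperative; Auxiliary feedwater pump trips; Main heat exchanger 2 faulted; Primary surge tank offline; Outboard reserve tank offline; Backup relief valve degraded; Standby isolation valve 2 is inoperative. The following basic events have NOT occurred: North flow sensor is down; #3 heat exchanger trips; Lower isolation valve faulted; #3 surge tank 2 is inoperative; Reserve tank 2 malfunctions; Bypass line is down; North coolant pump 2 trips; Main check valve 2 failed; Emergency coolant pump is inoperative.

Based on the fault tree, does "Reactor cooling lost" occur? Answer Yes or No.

Yes

Primary loop fails [OR]: Primary surge tank offline=occurs, Emergency coolant pump is inoperative=not, Outboard reserve tank offline=occurs, Auxiliary feedwater pump trips=occurs → at least one input occurs → occurs.
Heat-sink path fails [OR]: Lower isolation valve faulted=not, Auxiliary check valve is inoperative=occurs, Primary loop fails=occurs → at least one input occurs → occurs.
Secondary loop inoperative [AND]: #3 heat exchanger trips=not, Heat-sink path fails=occurs, Backup relief valve degraded=occurs → not all inputs occur → does not occur.
Makeup line unavailable [AND]: Bypass line is down=not, North flow sensor is down=not → not all inputs occur → does not occur.
Emergency loop fails [AND]: Main heat exchanger 2 faulted=occurs, Standby isolation valve 2 is inoperative=occurs → all inputs occur → occurs.
Recirculation branch fails [OR]: Makeup line unavailable=not, Emergency loop fails=occurs → at least one input occurs → occurs.
Primary loop 2 lost [OR]: Recirculation branch fails=occurs, Main check valve 2 failed=not, #3 surge tank 2 is inoperative=not → at least one input occurs → occurs.
Reactor cooling lost [OR]: Secondary loop inoperative=not, Primary loop 2 lost=occurs, North coolant pump 2 trips=not, Reserve tank 2 malfunctions=not → at least one input occurs → occurs.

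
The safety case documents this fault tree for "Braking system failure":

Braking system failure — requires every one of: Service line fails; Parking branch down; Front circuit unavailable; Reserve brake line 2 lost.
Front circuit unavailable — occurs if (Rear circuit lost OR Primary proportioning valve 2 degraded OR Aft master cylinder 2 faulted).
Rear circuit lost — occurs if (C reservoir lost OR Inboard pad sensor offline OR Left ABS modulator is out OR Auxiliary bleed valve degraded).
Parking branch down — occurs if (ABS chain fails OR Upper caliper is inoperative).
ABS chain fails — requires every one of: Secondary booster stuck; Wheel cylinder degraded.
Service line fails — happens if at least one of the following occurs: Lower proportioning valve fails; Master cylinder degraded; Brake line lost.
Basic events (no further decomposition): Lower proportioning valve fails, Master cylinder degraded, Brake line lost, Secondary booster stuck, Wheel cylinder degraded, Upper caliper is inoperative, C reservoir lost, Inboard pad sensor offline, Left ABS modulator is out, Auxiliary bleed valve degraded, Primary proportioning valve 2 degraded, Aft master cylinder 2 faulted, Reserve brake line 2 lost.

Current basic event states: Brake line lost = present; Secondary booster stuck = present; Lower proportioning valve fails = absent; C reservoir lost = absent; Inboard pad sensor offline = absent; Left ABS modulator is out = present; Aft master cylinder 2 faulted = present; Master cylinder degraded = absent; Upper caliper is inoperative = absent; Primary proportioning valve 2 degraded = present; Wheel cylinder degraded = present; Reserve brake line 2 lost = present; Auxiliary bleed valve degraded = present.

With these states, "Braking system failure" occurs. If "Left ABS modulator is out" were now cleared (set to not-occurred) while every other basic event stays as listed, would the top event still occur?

Yes

Counterfactual: set "Left ABS modulator is out" to not occurred.
Service line fails [OR]: Lower proportioning valve fails=not, Master cylinder degraded=not, Brake line lost=occurs → at least one input occurs → occurs.
ABS chain fails [AND]: Secondary booster stuck=occurs, Wheel cylinder degraded=occurs → all inputs occur → occurs.
Parking branch down [OR]: ABS chain fails=occurs, Upper caliper is inoperative=not → at least one input occurs → occurs.
Rear circuit lost [OR]: C reservoir lost=not, Inboard pad sensor offline=not, Left ABS modulator is out=not, Auxiliary bleed valve degraded=occurs → at least one input occurs → occurs.
Front circuit unavailable [OR]: Rear circuit lost=occurs, Primary proportioning valve 2 degraded=occurs, Aft master cylinder 2 faulted=occurs → at least one input occurs → occurs.
Braking system failure [AND]: Service line fails=occurs, Parking branch down=occurs, Front circuit unavailable=occurs, Reserve brake line 2 lost=occurs → all inputs occur → occurs.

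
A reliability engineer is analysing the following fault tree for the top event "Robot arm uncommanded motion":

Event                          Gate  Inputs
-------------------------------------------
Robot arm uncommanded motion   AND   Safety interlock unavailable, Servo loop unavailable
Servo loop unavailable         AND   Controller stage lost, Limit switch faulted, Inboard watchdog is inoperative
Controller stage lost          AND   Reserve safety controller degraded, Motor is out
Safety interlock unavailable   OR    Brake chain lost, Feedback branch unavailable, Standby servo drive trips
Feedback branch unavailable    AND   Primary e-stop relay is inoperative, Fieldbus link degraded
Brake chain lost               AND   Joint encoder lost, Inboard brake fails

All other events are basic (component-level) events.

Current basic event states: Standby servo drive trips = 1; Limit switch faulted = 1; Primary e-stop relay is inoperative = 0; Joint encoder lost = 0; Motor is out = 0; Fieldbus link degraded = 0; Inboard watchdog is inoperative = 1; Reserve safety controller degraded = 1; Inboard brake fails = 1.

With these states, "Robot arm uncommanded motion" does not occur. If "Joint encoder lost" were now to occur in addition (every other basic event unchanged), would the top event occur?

No

Counterfactual: set "Joint encoder lost" to occurred.
Brake chain lost [AND]: Joint encoder lost=occurs, Inboard brake fails=occurs → all inputs occur → occurs.
Feedback branch unavailable [AND]: Primary e-stop relay is inoperative=not, Fieldbus link degraded=not → not all inputs occur → does not occur.
Safety interlock unavailable [OR]: Brake chain lost=occurs, Feedback branch unavailable=not, Standby servo drive trips=occurs → at least one input occurs → occurs.
Controller stage lost [AND]: Reserve safety controller degraded=occurs, Motor is out=not → not all inputs occur → does not occur.
Servo loop unavailable [AND]: Controller stage lost=not, Limit switch faulted=occurs, Inboard watchdog is inoperative=occurs → not all inputs occur → does not occur.
Robot arm uncommanded motion [AND]: Safety interlock unavailable=occurs, Servo loop unavailable=not → not all inputs occur → does not occur.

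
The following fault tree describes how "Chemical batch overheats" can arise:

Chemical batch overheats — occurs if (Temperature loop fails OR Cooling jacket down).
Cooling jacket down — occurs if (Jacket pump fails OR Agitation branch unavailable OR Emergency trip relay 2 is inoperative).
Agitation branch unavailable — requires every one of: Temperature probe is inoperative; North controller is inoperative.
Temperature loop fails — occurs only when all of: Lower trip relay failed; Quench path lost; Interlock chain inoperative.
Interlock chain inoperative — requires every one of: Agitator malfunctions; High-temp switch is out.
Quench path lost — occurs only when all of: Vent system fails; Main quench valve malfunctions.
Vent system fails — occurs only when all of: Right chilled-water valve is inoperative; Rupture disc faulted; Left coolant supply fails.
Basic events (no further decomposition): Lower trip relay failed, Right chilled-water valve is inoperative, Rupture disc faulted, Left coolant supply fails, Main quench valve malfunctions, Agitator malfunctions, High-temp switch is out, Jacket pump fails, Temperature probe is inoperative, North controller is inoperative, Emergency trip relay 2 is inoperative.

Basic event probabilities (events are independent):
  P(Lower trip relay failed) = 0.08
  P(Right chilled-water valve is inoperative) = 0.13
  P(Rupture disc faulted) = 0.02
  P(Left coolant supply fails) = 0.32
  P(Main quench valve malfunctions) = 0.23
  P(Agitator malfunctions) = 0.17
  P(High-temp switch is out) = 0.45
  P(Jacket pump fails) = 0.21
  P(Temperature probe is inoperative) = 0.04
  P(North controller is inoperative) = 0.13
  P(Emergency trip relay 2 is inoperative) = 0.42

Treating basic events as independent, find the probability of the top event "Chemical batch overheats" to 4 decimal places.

P(Vent system fails) [AND] = 0.13 × 0.02 × 0.32 = 0.000832
P(Quench path lost) [AND] = 0.000832 × 0.23 = 0.000191
P(Interlock chain inoperative) [AND] = 0.17 × 0.45 = 0.076500
P(Temperature loop fails) [AND] = 0.08 × 0.000191 × 0.076500 = 0.000001
P(Agitation branch unavailable) [AND] = 0.04 × 0.13 = 0.005200
P(Cooling jacket down) [OR] = 1 − (1−0.21) × (1−0.005200) × (1−0.42) = 0.544183
P(Chemical batch overheats) [OR] = 1 − (1−0.000001) × (1−0.544183) = 0.544183
Rounded to 4 decimal places: P(Chemical batch overheats) ≈ 0.5442.

0.5442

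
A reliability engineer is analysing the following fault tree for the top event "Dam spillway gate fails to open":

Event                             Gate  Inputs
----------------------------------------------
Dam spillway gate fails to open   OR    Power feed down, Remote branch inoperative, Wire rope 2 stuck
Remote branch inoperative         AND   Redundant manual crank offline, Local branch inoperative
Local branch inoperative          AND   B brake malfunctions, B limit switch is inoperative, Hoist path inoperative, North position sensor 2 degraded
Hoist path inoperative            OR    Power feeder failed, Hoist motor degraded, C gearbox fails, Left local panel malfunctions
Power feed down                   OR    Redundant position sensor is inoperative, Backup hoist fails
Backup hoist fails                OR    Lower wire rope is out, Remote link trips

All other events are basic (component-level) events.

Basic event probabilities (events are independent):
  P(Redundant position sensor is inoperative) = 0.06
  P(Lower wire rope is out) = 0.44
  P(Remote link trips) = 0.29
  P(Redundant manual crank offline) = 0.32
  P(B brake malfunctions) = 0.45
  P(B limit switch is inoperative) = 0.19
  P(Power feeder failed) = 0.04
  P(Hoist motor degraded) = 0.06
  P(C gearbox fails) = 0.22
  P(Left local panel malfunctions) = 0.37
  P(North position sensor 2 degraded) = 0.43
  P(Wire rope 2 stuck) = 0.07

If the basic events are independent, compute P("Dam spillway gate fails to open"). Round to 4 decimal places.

0.6547

P(Backup hoist fails) [OR] = 1 − (1−0.44) × (1−0.29) = 0.602400
P(Power feed down) [OR] = 1 − (1−0.06) × (1−0.602400) = 0.626256
P(Hoist path inoperative) [OR] = 1 − (1−0.04) × (1−0.06) × (1−0.22) × (1−0.37) = 0.556561
P(Local branch inoperative) [AND] = 0.45 × 0.19 × 0.556561 × 0.43 = 0.020462
P(Remote branch inoperative) [AND] = 0.32 × 0.020462 = 0.006548
P(Dam spillway gate fails to open) [OR] = 1 − (1−0.626256) × (1−0.006548) × (1−0.07) = 0.654694
Rounded to 4 decimal places: P(Dam spillway gate fails to open) ≈ 0.6547.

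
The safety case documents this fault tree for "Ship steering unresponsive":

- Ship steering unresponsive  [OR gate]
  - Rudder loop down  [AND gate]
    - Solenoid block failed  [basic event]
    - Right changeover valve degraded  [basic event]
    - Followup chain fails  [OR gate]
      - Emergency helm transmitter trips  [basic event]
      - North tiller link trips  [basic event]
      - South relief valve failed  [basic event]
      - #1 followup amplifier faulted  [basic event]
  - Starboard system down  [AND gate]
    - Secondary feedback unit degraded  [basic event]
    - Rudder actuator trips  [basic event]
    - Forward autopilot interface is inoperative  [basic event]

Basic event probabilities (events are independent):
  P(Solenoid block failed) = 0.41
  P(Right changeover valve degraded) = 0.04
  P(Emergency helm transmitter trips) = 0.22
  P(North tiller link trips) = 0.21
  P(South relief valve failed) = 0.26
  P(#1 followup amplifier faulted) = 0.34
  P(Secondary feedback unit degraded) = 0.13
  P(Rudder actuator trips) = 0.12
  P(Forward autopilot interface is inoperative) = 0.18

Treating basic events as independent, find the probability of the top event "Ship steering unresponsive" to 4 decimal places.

0.0142

P(Followup chain fails) [OR] = 1 − (1−0.22) × (1−0.21) × (1−0.26) × (1−0.34) = 0.699048
P(Rudder loop down) [AND] = 0.41 × 0.04 × 0.699048 = 0.011464
P(Starboard system down) [AND] = 0.13 × 0.12 × 0.18 = 0.002808
P(Ship steering unresponsive) [OR] = 1 − (1−0.011464) × (1−0.002808) = 0.014240
Rounded to 4 decimal places: P(Ship steering unresponsive) ≈ 0.0142.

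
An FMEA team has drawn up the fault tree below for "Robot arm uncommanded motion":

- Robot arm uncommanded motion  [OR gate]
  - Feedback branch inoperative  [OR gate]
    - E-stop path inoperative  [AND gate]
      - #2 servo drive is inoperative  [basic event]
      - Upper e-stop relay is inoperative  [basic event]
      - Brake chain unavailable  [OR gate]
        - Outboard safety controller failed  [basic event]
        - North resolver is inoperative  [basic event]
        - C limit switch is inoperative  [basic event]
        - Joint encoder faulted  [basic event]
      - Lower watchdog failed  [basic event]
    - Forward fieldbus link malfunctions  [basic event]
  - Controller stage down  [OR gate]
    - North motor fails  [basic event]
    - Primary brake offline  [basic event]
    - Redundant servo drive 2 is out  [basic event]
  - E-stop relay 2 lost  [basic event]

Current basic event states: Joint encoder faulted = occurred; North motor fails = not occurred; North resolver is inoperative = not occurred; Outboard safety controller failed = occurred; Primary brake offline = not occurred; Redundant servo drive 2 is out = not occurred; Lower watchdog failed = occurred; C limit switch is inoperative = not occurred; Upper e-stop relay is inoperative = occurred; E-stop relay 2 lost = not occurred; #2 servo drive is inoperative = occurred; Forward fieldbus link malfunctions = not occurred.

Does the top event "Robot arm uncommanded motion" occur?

Yes

Brake chain unavailable [OR]: Outboard safety controller failed=occurs, North resolver is inoperative=not, C limit switch is inoperative=not, Joint encoder faulted=occurs → at least one input occurs → occurs.
E-stop path inoperative [AND]: #2 servo drive is inoperative=occurs, Upper e-stop relay is inoperative=occurs, Brake chain unavailable=occurs, Lower watchdog failed=occurs → all inputs occur → occurs.
Feedback branch inoperative [OR]: E-stop path inoperative=occurs, Forward fieldbus link malfunctions=not → at least one input occurs → occurs.
Controller stage down [OR]: North motor fails=not, Primary brake offline=not, Redundant servo drive 2 is out=not → no input occurs → does not occur.
Robot arm uncommanded motion [OR]: Feedback branch inoperative=occurs, Controller stage down=not, E-stop relay 2 lost=not → at least one input occurs → occurs.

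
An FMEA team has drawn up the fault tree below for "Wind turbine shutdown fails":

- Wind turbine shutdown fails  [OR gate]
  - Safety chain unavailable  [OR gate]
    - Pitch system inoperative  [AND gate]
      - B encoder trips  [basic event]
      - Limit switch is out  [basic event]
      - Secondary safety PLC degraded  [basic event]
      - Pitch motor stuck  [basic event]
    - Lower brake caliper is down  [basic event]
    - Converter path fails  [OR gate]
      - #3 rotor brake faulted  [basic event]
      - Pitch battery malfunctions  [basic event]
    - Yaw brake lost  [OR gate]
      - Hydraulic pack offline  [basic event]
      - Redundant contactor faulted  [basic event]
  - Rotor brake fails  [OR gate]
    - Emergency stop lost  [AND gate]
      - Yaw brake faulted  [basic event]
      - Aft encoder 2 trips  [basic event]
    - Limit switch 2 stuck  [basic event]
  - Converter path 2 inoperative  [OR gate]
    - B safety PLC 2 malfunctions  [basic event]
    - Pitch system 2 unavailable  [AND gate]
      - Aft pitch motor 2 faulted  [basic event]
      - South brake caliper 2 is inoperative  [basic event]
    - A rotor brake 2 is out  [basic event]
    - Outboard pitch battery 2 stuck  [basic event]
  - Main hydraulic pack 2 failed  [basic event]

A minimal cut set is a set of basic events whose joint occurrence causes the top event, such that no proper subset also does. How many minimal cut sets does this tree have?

13

Pitch system inoperative [AND]: one cut set from each child combined → 1 × 1 × 1 × 1 = 1 cut set(s).
Converter path fails [OR]: union of children's cut sets → 2 cut set(s).
Yaw brake lost [OR]: union of children's cut sets → 2 cut set(s).
Safety chain unavailable [OR]: union of children's cut sets → 6 cut set(s).
Emergency stop lost [AND]: one cut set from each child combined → 1 × 1 = 1 cut set(s).
Rotor brake fails [OR]: union of children's cut sets → 2 cut set(s).
Pitch system 2 unavailable [AND]: one cut set from each child combined → 1 × 1 = 1 cut set(s).
Converter path 2 inoperative [OR]: union of children's cut sets → 4 cut set(s).
Wind turbine shutdown fails [OR]: union of children's cut sets → 13 cut set(s).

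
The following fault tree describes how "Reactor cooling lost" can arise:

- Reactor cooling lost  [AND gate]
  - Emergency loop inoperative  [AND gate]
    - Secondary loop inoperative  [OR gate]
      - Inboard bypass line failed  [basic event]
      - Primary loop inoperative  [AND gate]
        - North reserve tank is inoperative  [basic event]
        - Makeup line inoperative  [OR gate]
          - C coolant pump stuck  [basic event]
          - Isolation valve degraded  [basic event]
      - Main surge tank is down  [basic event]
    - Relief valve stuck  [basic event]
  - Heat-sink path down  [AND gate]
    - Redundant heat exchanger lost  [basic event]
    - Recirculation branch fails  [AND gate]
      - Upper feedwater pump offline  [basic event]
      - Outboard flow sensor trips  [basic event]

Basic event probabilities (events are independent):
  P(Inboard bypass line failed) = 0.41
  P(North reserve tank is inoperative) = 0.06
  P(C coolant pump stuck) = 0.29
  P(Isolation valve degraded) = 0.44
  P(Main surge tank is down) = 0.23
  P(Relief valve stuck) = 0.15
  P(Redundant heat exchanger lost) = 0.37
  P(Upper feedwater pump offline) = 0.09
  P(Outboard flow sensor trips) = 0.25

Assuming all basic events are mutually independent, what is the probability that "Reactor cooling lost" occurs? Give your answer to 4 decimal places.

P(Makeup line inoperative) [OR] = 1 − (1−0.29) × (1−0.44) = 0.602400
P(Primary loop inoperative) [AND] = 0.06 × 0.602400 = 0.036144
P(Secondary loop inoperative) [OR] = 1 − (1−0.41) × (1−0.036144) × (1−0.23) = 0.562120
P(Emergency loop inoperative) [AND] = 0.562120 × 0.15 = 0.084318
P(Recirculation branch fails) [AND] = 0.09 × 0.25 = 0.022500
P(Heat-sink path down) [AND] = 0.37 × 0.022500 = 0.008325
P(Reactor cooling lost) [AND] = 0.084318 × 0.008325 = 0.000702
Rounded to 4 decimal places: P(Reactor cooling lost) ≈ 0.0007.

0.0007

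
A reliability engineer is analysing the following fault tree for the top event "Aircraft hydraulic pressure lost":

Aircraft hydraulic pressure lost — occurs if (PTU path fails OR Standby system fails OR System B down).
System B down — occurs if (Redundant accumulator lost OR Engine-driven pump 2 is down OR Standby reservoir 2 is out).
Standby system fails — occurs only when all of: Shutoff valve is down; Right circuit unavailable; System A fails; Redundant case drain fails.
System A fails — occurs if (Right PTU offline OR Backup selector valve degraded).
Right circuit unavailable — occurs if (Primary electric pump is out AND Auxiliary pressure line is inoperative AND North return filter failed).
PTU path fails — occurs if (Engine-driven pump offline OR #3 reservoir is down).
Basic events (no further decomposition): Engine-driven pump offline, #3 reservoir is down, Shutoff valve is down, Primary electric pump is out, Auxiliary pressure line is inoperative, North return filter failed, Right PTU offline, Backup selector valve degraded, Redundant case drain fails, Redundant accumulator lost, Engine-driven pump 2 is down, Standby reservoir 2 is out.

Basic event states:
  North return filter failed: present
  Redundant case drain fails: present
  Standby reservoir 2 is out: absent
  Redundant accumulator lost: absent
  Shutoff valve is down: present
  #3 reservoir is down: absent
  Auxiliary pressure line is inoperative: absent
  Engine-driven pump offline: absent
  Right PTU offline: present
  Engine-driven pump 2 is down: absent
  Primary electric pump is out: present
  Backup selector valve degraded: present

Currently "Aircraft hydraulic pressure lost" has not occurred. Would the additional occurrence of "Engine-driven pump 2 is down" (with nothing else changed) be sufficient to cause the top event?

Counterfactual: set "Engine-driven pump 2 is down" to occurred.
PTU path fails [OR]: Engine-driven pump offline=not, #3 reservoir is down=not → no input occurs → does not occur.
Right circuit unavailable [AND]: Primary electric pump is out=occurs, Auxiliary pressure line is inoperative=not, North return filter failed=occurs → not all inputs occur → does not occur.
System A fails [OR]: Right PTU offline=occurs, Backup selector valve degraded=occurs → at least one input occurs → occurs.
Standby system fails [AND]: Shutoff valve is down=occurs, Right circuit unavailable=not, System A fails=occurs, Redundant case drain fails=occurs → not all inputs occur → does not occur.
System B down [OR]: Redundant accumulator lost=not, Engine-driven pump 2 is down=occurs, Standby reservoir 2 is out=not → at least one input occurs → occurs.
Aircraft hydraulic pressure lost [OR]: PTU path fails=not, Standby system fails=not, System B down=occurs → at least one input occurs → occurs.

Yes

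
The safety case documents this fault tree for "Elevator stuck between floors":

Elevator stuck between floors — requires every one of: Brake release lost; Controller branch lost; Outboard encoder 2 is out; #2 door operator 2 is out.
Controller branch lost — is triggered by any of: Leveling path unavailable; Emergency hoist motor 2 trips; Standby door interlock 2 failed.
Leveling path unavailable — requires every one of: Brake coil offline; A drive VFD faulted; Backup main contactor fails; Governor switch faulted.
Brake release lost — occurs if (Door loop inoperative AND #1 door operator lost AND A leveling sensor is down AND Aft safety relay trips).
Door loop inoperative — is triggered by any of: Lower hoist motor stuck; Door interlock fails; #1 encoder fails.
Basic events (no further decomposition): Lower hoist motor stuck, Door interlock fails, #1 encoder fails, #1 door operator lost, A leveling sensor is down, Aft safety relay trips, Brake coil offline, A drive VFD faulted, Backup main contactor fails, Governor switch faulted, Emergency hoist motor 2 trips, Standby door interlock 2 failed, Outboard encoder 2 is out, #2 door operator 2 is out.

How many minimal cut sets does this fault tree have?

Door loop inoperative [OR]: union of children's cut sets → 3 cut set(s).
Brake release lost [AND]: one cut set from each child combined → 3 × 1 × 1 × 1 = 3 cut set(s).
Leveling path unavailable [AND]: one cut set from each child combined → 1 × 1 × 1 × 1 = 1 cut set(s).
Controller branch lost [OR]: union of children's cut sets → 3 cut set(s).
Elevator stuck between floors [AND]: one cut set from each child combined → 3 × 3 × 1 × 1 = 9 cut set(s).
Minimal cut sets: {#1 door operator lost, #2 door operator 2 is out, A drive VFD faulted, A leveling sensor is down, Aft safety relay trips, Backup main contactor fails, Brake coil offline, Governor switch faulted, Lower hoist motor stuck, Outboard encoder 2 is out}; {#1 door operator lost, #2 door operator 2 is out, A leveling sensor is down, Aft safety relay trips, Emergency hoist motor 2 trips, Lower hoist motor stuck, Outboard encoder 2 is out}; {#1 door operator lost, #2 door operator 2 is out, A leveling sensor is down, Aft safety relay trips, Lower hoist motor stuck, Outboard encoder 2 is out, Standby door interlock 2 failed}; {#1 door operator lost, #2 door operator 2 is out, A drive VFD faulted, A leveling sensor is down, Aft safety relay trips, Backup main contactor fails, Brake coil offline, Door interlock fails, Governor switch faulted, Outboard encoder 2 is out}; {#1 door operator lost, #2 door operator 2 is out, A leveling sensor is down, Aft safety relay trips, Door interlock fails, Emergency hoist motor 2 trips, Outboard encoder 2 is out}; {#1 door operator lost, #2 door operator 2 is out, A leveling sensor is down, Aft safety relay trips, Door interlock fails, Outboard encoder 2 is out, Standby door interlock 2 failed}; {#1 door operator lost, #1 encoder fails, #2 door operator 2 is out, A drive VFD faulted, A leveling sensor is down, Aft safety relay trips, Backup main contactor fails, Brake coil offline, Governor switch faulted, Outboard encoder 2 is out}; {#1 door operator lost, #1 encoder fails, #2 door operator 2 is out, A leveling sensor is down, Aft safety relay trips, Emergency hoist motor 2 trips, Outboard encoder 2 is out}; {#1 door operator lost, #1 encoder fails, #2 door operator 2 is out, A leveling sensor is down, Aft safety relay trips, Outboard encoder 2 is out, Standby door interlock 2 failed}.

9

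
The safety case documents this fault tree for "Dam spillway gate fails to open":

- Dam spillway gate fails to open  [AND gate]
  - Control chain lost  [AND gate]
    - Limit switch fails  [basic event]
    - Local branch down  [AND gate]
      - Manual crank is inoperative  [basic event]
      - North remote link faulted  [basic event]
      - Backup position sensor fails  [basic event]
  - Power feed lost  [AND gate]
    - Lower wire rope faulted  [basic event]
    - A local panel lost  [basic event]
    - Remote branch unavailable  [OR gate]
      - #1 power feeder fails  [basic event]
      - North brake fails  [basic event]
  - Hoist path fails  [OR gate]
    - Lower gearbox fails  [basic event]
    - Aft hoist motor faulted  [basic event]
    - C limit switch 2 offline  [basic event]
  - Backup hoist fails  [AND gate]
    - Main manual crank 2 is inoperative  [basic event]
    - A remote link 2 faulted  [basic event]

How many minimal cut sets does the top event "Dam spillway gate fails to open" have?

Local branch down [AND]: one cut set from each child combined → 1 × 1 × 1 = 1 cut set(s).
Control chain lost [AND]: one cut set from each child combined → 1 × 1 = 1 cut set(s).
Remote branch unavailable [OR]: union of children's cut sets → 2 cut set(s).
Power feed lost [AND]: one cut set from each child combined → 1 × 1 × 2 = 2 cut set(s).
Hoist path fails [OR]: union of children's cut sets → 3 cut set(s).
Backup hoist fails [AND]: one cut set from each child combined → 1 × 1 = 1 cut set(s).
Dam spillway gate fails to open [AND]: one cut set from each child combined → 1 × 2 × 3 × 1 = 6 cut set(s).
Minimal cut sets: {#1 power feeder fails, A local panel lost, A remote link 2 faulted, Backup position sensor fails, Limit switch fails, Lower gearbox fails, Lower wire rope faulted, Main manual crank 2 is inoperative, Manual crank is inoperative, North remote link faulted}; {#1 power feeder fails, A local panel lost, A remote link 2 faulted, Aft hoist motor faulted, Backup position sensor fails, Limit switch fails, Lower wire rope faulted, Main manual crank 2 is inoperative, Manual crank is inoperative, North remote link faulted}; {#1 power feeder fails, A local panel lost, A remote link 2 faulted, Backup position sensor fails, C limit switch 2 offline, Limit switch fails, Lower wire rope faulted, Main manual crank 2 is inoperative, Manual crank is inoperative, North remote link faulted}; {A local panel lost, A remote link 2 faulted, Backup position sensor fails, Limit switch fails, Lower gearbox fails, Lower wire rope faulted, Main manual crank 2 is inoperative, Manual crank is inoperative, North brake fails, North remote link faulted}; {A local panel lost, A remote link 2 faulted, Aft hoist motor faulted, Backup position sensor fails, Limit switch fails, Lower wire rope faulted, Main manual crank 2 is inoperative, Manual crank is inoperative, North brake fails, North remote link faulted}; {A local panel lost, A remote link 2 faulted, Backup position sensor fails, C limit switch 2 offline, Limit switch fails, Lower wire rope faulted, Main manual crank 2 is inoperative, Manual crank is inoperative, North brake fails, North remote link faulted}.

6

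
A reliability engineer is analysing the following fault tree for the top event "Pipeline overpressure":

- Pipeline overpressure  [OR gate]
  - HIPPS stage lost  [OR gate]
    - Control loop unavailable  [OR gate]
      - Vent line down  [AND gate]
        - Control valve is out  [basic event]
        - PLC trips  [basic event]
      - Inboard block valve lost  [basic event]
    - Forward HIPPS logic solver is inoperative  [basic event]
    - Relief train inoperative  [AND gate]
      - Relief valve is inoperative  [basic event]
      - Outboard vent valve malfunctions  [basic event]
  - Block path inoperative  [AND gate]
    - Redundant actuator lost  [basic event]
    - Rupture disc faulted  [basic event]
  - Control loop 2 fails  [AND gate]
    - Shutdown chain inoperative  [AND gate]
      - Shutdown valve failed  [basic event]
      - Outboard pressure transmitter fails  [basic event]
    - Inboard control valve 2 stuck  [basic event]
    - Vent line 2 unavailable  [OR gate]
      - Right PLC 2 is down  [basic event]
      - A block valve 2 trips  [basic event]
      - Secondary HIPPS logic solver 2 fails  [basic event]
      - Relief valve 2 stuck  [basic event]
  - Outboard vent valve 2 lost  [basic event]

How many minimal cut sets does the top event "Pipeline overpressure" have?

10

Vent line down [AND]: one cut set from each child combined → 1 × 1 = 1 cut set(s).
Control loop unavailable [OR]: union of children's cut sets → 2 cut set(s).
Relief train inoperative [AND]: one cut set from each child combined → 1 × 1 = 1 cut set(s).
HIPPS stage lost [OR]: union of children's cut sets → 4 cut set(s).
Block path inoperative [AND]: one cut set from each child combined → 1 × 1 = 1 cut set(s).
Shutdown chain inoperative [AND]: one cut set from each child combined → 1 × 1 = 1 cut set(s).
Vent line 2 unavailable [OR]: union of children's cut sets → 4 cut set(s).
Control loop 2 fails [AND]: one cut set from each child combined → 1 × 1 × 4 = 4 cut set(s).
Pipeline overpressure [OR]: union of children's cut sets → 10 cut set(s).
Minimal cut sets: {Control valve is out, PLC trips}; {Inboard block valve lost}; {Forward HIPPS logic solver is inoperative}; {Outboard vent valve malfunctions, Relief valve is inoperative}; {Redundant actuator lost, Rupture disc faulted}; {Inboard control valve 2 stuck, Outboard pressure transmitter fails, Right PLC 2 is down, Shutdown valve failed}; {A block valve 2 trips, Inboard control valve 2 stuck, Outboard pressure transmitter fails, Shutdown valve failed}; {Inboard control valve 2 stuck, Outboard pressure transmitter fails, Secondary HIPPS logic solver 2 fails, Shutdown valve failed}; {Inboard control valve 2 stuck, Outboard pressure transmitter fails, Relief valve 2 stuck, Shutdown valve failed}; {Outboard vent valve 2 lost}.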